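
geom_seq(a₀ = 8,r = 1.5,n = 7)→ [8.0, 12.0, 18.0, 27.0, 40.5, 60.75, 91.125]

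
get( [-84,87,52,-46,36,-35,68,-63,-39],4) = 36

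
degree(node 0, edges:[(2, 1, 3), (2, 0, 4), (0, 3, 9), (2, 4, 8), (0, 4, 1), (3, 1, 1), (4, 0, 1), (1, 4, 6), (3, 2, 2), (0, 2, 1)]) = incident: (2,0), (0,3), (0,4), (4,0), (0,2)
= 5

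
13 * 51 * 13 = 8619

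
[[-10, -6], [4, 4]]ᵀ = [[-10, 4], [-6, 4]]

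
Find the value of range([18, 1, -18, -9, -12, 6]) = 36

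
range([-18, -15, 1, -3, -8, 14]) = 32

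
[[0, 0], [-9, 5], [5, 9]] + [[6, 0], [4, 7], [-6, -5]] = [[6, 0], [-5, 12], [-1, 4]]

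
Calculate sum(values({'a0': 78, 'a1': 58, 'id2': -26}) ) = 78 + 58 + (-26)
= 110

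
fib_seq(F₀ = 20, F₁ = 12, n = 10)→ F_2 = F_1 + F_0 = 32
F_3 = F_2 + F_1 = 44
F_4 = F_3 + F_2 = 76
...
= [20, 12, 32, 44, 76, 120, 196, 316, 512, 828]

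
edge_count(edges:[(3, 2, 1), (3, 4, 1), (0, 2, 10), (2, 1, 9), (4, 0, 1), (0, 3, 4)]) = 6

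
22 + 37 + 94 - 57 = 96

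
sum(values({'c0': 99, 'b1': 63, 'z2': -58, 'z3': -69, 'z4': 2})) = 37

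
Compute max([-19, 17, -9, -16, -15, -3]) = 17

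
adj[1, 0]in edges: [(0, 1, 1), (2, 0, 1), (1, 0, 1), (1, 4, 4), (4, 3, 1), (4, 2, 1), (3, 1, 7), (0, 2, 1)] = 1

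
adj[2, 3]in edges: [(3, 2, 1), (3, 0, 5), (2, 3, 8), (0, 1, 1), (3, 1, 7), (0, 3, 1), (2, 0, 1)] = 8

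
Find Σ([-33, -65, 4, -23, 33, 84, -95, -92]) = (-33) + (-65) + 4 + (-23) + 33 + 84 + (-95) + (-92)
= -187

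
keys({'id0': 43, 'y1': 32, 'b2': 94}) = ['id0', 'y1', 'b2']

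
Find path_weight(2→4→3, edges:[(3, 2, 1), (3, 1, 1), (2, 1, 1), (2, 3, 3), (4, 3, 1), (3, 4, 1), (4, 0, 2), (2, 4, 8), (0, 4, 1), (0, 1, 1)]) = w(2→4)=8 + w(4→3)=1
= 9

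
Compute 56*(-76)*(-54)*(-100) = -22982400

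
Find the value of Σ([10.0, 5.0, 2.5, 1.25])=18.75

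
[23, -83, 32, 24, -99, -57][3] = 24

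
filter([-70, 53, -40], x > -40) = keep x where x > -40: -70✗, 53✓, -40✗
= [53]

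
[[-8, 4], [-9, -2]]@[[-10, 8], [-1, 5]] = C[0][0] = (-8)*(-10) + (4)*(-1) = 76
C[0][1] = (-8)*(8) + (4)*(5) = -44
C[1][0] = (-9)*(-10) + (-2)*(-1) = 92
C[1][1] = (-9)*(8) + (-2)*(5) = -82
= [[76, -44], [92, -82]]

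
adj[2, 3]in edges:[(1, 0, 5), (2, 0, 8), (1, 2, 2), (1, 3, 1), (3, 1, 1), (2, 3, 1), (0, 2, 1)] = 1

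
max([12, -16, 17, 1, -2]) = 17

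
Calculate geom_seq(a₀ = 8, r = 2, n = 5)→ [8, 16, 32, 64, 128]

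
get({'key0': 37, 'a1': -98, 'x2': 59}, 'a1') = -98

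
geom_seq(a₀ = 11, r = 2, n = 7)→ [11, 22, 44, 88, 176, 352, 704]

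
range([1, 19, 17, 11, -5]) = 24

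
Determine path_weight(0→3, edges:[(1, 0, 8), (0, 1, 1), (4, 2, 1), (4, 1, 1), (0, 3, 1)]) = w(0→3)=1
= 1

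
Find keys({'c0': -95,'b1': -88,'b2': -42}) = ['c0', 'b1', 'b2']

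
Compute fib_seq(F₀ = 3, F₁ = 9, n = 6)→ F_2 = F_1 + F_0 = 12
F_3 = F_2 + F_1 = 21
F_4 = F_3 + F_2 = 33
...
= [3, 9, 12, 21, 33, 54]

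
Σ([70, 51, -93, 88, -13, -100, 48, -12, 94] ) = 70 + 51 + (-93) + 88 + (-13) + (-100) + 48 + (-12) + 94
= 133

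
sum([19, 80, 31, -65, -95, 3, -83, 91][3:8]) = slice → [-65, -95, 3, -83, 91]
(-65) + (-95) + 3 + (-83) + 91
= -149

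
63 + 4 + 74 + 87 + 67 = 295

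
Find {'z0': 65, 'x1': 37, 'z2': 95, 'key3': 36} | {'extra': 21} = {'z0': 65, 'x1': 37, 'z2': 95, 'key3': 36, 'extra': 21}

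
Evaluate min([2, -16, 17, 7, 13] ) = -16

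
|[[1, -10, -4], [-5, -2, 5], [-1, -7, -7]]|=(1)*(1)*det([[-2, 5], [-7, -7]]) + (-1)*(-10)*det([[-5, 5], [-1, -7]]) + (1)*(-4)*det([[-5, -2], [-1, -7]])
= 49 + 400 + -132
= 317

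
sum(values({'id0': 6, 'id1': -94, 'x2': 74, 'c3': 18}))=6 + (-94) + 74 + 18
= 4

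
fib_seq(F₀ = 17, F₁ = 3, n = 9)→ F_2 = F_1 + F_0 = 20
F_3 = F_2 + F_1 = 23
F_4 = F_3 + F_2 = 43
...
= [17, 3, 20, 23, 43, 66, 109, 175, 284]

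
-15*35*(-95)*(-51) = -2543625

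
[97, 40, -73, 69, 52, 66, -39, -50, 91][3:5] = [69, 52]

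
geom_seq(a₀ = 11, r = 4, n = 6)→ a_0 = 11*4^0 = 11
a_1 = 11*4^1 = 44
a_2 = 11*4^2 = 176
...
= [11, 44, 176, 704, 2816, 11264]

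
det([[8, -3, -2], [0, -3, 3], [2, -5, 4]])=-6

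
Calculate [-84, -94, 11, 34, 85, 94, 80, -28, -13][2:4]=[11, 34]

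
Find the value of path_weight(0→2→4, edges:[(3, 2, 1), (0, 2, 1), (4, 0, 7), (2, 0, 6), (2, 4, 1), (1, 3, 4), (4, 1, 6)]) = w(0→2)=1 + w(2→4)=1
= 2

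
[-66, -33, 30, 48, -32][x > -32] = keep x where x > -32: -66✗, -33✗, 30✓, 48✓, -32✗
= [30, 48]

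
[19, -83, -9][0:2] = [19, -83]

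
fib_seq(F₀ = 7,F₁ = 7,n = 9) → F_2 = F_1 + F_0 = 14
F_3 = F_2 + F_1 = 21
F_4 = F_3 + F_2 = 35
...
= [7, 7, 14, 21, 35, 56, 91, 147, 238]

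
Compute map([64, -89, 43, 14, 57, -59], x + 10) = [74, -79, 53, 24, 67, -49]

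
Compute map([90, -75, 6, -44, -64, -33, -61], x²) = (90)²=8100, (-75)²=5625, (6)²=36, (-44)²=1936, (-64)²=4096, (-33)²=1089, (-61)²=3721
= [8100, 5625, 36, 1936, 4096, 1089, 3721]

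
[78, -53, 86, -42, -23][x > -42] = keep x where x > -42: 78✓, -53✗, 86✓, -42✗, -23✓
= [78, 86, -23]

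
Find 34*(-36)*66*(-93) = 7512912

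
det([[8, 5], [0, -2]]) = -16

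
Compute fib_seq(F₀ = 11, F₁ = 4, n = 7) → F_2 = F_1 + F_0 = 15
F_3 = F_2 + F_1 = 19
F_4 = F_3 + F_2 = 34
...
= [11, 4, 15, 19, 34, 53, 87]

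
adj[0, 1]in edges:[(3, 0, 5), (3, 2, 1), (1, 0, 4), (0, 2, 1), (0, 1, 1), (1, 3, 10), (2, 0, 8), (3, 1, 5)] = 1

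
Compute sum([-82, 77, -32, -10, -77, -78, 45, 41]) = (-82) + 77 + (-32) + (-10) + (-77) + (-78) + 45 + 41
= -116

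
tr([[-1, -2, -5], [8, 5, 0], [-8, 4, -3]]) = diagonal: (-1) + 5 + (-3)
= 1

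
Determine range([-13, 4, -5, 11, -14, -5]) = 25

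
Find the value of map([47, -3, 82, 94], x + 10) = [57, 7, 92, 104]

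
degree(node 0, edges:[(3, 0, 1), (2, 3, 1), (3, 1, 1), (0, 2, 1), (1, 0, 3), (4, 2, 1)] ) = 3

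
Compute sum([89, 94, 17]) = 89 + 94 + 17
= 200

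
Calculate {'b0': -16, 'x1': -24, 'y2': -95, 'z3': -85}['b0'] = -16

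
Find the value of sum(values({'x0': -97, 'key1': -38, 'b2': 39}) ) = -96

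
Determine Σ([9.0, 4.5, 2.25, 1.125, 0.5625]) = 9.0 + 4.5 + 2.25 + 1.125 + 0.5625
= 17.4375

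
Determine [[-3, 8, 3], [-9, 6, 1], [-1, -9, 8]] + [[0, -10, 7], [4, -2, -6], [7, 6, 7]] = [[-3, -2, 10], [-5, 4, -5], [6, -3, 15]]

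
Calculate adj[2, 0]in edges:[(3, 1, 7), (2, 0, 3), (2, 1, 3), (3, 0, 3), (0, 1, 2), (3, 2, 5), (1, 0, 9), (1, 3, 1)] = 3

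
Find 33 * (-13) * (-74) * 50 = 1587300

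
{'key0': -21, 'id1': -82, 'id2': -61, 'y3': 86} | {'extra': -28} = {'key0': -21, 'id1': -82, 'id2': -61, 'y3': 86, 'extra': -28}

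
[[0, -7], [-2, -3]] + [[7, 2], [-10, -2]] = [[7, -5], [-12, -5]]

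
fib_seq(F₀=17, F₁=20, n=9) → F_2 = F_1 + F_0 = 37
F_3 = F_2 + F_1 = 57
F_4 = F_3 + F_2 = 94
...
= [17, 20, 37, 57, 94, 151, 245, 396, 641]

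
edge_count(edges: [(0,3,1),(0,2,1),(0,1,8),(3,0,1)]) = 4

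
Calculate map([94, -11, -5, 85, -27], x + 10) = 94+10=104, -11+10=-1, -5+10=5, 85+10=95, -27+10=-17
= [104, -1, 5, 95, -17]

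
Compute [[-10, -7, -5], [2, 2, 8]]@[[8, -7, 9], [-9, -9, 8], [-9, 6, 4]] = C[0][0] = (-10)*(8) + (-7)*(-9) + (-5)*(-9) = 28
C[0][1] = (-10)*(-7) + (-7)*(-9) + (-5)*(6) = 103
C[0][2] = (-10)*(9) + (-7)*(8) + (-5)*(4) = -166
C[1][0] = (2)*(8) + (2)*(-9) + (8)*(-9) = -74
C[1][1] = (2)*(-7) + (2)*(-9) + (8)*(6) = 16
C[1][2] = (2)*(9) + (2)*(8) + (8)*(4) = 66
= [[28, 103, -166], [-74, 16, 66]]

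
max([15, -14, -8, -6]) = 15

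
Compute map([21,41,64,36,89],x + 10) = 21+10=31, 41+10=51, 64+10=74, 36+10=46, 89+10=99
= [31, 51, 74, 46, 99]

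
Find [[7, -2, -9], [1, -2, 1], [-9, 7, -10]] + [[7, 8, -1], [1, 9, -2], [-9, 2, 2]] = [[14, 6, -10], [2, 7, -1], [-18, 9, -8]]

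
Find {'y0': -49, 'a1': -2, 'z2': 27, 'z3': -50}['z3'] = -50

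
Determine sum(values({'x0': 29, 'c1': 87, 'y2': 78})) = 194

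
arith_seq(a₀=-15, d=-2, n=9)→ a_0 = -15 + 0*-2 = -15
a_1 = -15 + 1*-2 = -17
a_2 = -15 + 2*-2 = -19
...
= [-15, -17, -19, -21, -23, -25, -27, -29, -31]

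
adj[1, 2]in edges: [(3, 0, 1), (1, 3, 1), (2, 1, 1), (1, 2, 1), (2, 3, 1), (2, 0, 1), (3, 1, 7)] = 1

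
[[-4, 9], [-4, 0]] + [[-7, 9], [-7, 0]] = [[-11, 18], [-11, 0]]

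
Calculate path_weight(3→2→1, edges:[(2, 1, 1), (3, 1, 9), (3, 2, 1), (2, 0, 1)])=w(3→2)=1 + w(2→1)=1
= 2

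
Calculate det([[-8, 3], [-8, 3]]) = (-8)*(3) - (3)*(-8)
= 0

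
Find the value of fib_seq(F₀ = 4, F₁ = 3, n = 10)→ [4, 3, 7, 10, 17, 27, 44, 71, 115, 186]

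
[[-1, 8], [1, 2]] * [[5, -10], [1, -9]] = C[0][0] = (-1)*(5) + (8)*(1) = 3
C[0][1] = (-1)*(-10) + (8)*(-9) = -62
C[1][0] = (1)*(5) + (2)*(1) = 7
C[1][1] = (1)*(-10) + (2)*(-9) = -28
= [[3, -62], [7, -28]]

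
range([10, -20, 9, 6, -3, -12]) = 30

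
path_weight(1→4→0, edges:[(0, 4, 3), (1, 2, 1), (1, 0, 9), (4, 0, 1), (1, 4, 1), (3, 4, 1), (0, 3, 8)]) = w(1→4)=1 + w(4→0)=1
= 2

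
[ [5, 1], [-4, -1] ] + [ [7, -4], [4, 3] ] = [[12, -3], [0, 2]]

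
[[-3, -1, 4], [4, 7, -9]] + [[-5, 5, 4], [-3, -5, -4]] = [[-8, 4, 8], [1, 2, -13]]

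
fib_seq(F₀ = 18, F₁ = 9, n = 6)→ F_2 = F_1 + F_0 = 27
F_3 = F_2 + F_1 = 36
F_4 = F_3 + F_2 = 63
...
= [18, 9, 27, 36, 63, 99]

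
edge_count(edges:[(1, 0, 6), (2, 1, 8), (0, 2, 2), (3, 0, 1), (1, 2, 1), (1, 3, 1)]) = 6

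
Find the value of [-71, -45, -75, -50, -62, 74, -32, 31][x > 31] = keep x where x > 31: -71✗, -45✗, -75✗, -50✗, -62✗, 74✓, -32✗, 31✗
= [74]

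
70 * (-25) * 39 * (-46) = 3139500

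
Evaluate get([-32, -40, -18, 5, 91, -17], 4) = 91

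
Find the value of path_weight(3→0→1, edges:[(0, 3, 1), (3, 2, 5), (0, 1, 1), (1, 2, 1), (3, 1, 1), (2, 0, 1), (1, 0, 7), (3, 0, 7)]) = w(3→0)=7 + w(0→1)=1
= 8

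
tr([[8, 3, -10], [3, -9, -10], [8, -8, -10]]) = -11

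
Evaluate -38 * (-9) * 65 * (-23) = -511290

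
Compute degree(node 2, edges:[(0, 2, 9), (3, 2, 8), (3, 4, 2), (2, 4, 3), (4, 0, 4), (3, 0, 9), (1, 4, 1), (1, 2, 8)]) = incident: (0,2), (3,2), (2,4), (1,2)
= 4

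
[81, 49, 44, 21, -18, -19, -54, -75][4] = -18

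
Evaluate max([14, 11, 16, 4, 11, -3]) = 16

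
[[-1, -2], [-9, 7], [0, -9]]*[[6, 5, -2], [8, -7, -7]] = C[0][0] = (-1)*(6) + (-2)*(8) = -22
C[0][1] = (-1)*(5) + (-2)*(-7) = 9
C[0][2] = (-1)*(-2) + (-2)*(-7) = 16
C[1][0] = (-9)*(6) + (7)*(8) = 2
C[1][1] = (-9)*(5) + (7)*(-7) = -94
C[1][2] = (-9)*(-2) + (7)*(-7) = -31
... (3 more cells)
= [[-22, 9, 16], [2, -94, -31], [-72, 63, 63]]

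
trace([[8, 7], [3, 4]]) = 12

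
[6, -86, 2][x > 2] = keep x where x > 2: 6✓, -86✗, 2✗
= [6]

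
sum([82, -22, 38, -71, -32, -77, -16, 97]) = 82 + (-22) + 38 + (-71) + (-32) + (-77) + (-16) + 97
= -1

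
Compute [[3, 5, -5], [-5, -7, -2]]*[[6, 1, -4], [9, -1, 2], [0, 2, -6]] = [[63, -12, 28], [-93, -2, 18]]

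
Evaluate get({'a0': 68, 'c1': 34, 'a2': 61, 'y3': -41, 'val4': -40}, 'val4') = -40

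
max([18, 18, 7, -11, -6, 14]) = 18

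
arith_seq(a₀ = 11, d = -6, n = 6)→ a_0 = 11 + 0*-6 = 11
a_1 = 11 + 1*-6 = 5
a_2 = 11 + 2*-6 = -1
...
= [11, 5, -1, -7, -13, -19]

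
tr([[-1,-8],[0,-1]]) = -2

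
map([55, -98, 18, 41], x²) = (55)²=3025, (-98)²=9604, (18)²=324, (41)²=1681
= [3025, 9604, 324, 1681]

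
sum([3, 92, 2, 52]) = 149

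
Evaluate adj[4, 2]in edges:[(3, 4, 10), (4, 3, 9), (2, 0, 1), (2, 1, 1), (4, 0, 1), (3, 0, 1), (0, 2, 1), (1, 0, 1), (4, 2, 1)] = 1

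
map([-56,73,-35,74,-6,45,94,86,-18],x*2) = -56*2=-112, 73*2=146, -35*2=-70, 74*2=148, -6*2=-12, 45*2=90, 94*2=188, 86*2=172, -18*2=-36
= [-112, 146, -70, 148, -12, 90, 188, 172, -36]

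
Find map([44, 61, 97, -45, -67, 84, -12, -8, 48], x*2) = 44*2=88, 61*2=122, 97*2=194, -45*2=-90, -67*2=-134, 84*2=168, -12*2=-24, -8*2=-16, 48*2=96
= [88, 122, 194, -90, -134, 168, -24, -16, 96]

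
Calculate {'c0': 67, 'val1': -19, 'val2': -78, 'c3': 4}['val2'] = -78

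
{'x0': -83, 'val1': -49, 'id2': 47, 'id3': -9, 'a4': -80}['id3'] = -9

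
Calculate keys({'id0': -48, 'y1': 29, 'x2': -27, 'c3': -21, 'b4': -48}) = ['id0', 'y1', 'x2', 'c3', 'b4']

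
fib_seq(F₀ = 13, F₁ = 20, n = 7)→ [13, 20, 33, 53, 86, 139, 225]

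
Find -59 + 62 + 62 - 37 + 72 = 100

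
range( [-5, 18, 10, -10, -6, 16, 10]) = 28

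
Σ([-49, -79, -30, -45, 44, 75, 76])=-8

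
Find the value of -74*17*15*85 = -1603950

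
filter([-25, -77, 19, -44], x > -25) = [19]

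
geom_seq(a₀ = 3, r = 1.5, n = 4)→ [3.0, 4.5, 6.75, 10.125]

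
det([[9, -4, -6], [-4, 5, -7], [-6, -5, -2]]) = -841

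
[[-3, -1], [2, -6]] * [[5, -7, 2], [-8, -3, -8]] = C[0][0] = (-3)*(5) + (-1)*(-8) = -7
C[0][1] = (-3)*(-7) + (-1)*(-3) = 24
C[0][2] = (-3)*(2) + (-1)*(-8) = 2
C[1][0] = (2)*(5) + (-6)*(-8) = 58
C[1][1] = (2)*(-7) + (-6)*(-3) = 4
C[1][2] = (2)*(2) + (-6)*(-8) = 52
= [[-7, 24, 2], [58, 4, 52]]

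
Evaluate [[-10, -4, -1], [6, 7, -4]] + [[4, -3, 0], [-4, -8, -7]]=[[-6, -7, -1], [2, -1, -11]]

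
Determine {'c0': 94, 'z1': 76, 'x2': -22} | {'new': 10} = {'c0': 94, 'z1': 76, 'x2': -22, 'new': 10}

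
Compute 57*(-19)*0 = 0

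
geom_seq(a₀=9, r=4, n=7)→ [9, 36, 144, 576, 2304, 9216, 36864]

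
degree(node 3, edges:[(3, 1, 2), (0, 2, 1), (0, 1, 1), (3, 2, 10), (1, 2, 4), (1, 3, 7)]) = 3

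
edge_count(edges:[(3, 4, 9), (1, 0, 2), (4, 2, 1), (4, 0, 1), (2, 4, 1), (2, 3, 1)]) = 6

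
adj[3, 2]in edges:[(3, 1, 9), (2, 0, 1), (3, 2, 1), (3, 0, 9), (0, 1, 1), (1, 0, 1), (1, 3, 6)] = 1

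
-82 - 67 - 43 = -192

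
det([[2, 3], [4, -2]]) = -16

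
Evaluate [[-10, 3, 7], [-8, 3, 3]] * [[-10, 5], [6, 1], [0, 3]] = [[118, -26], [98, -28]]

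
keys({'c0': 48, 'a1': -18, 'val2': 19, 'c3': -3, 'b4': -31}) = ['c0', 'a1', 'val2', 'c3', 'b4']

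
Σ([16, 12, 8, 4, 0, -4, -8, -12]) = 16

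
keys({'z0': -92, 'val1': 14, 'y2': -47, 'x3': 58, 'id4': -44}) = ['z0', 'val1', 'y2', 'x3', 'id4']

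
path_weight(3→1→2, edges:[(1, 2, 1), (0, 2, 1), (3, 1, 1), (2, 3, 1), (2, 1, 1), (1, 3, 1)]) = w(3→1)=1 + w(1→2)=1
= 2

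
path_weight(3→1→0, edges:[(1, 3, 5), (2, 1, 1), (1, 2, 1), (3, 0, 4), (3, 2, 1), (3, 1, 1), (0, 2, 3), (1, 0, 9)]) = 10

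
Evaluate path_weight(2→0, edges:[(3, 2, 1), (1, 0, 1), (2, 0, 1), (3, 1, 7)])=1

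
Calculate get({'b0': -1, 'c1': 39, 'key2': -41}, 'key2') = -41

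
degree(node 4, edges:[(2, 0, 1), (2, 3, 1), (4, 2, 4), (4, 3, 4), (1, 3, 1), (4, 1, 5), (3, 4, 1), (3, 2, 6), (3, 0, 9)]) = 4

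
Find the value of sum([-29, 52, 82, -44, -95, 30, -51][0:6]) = -4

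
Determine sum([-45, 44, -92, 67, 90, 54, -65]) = 53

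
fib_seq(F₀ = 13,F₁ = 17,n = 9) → F_2 = F_1 + F_0 = 30
F_3 = F_2 + F_1 = 47
F_4 = F_3 + F_2 = 77
...
= [13, 17, 30, 47, 77, 124, 201, 325, 526]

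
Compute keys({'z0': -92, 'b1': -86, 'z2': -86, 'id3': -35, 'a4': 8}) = ['z0', 'b1', 'z2', 'id3', 'a4']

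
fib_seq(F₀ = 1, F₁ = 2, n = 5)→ F_2 = F_1 + F_0 = 3
F_3 = F_2 + F_1 = 5
F_4 = F_3 + F_2 = 8
= [1, 2, 3, 5, 8]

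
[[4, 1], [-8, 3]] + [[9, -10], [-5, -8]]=[[13, -9], [-13, -5]]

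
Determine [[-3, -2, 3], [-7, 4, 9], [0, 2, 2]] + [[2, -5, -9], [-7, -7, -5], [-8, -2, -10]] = [[-1, -7, -6], [-14, -3, 4], [-8, 0, -8]]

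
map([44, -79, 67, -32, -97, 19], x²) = [1936, 6241, 4489, 1024, 9409, 361]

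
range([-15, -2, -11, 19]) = 34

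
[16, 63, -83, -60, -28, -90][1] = 63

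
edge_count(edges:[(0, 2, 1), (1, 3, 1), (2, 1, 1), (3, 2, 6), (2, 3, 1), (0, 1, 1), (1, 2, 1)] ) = 7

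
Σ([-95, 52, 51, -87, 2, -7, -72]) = (-95) + 52 + 51 + (-87) + 2 + (-7) + (-72)
= -156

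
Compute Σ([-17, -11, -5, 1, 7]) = (-17) + (-11) + (-5) + 1 + 7
= -25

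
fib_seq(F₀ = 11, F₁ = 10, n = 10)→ [11, 10, 21, 31, 52, 83, 135, 218, 353, 571]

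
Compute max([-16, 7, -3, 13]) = 13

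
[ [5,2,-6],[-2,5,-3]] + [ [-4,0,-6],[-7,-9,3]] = [[1, 2, -12], [-9, -4, 0]]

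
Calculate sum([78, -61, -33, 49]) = 33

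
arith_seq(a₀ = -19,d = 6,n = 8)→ a_0 = -19 + 0*6 = -19
a_1 = -19 + 1*6 = -13
a_2 = -19 + 2*6 = -7
...
= [-19, -13, -7, -1, 5, 11, 17, 23]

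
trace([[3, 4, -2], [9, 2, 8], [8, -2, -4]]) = diagonal: 3 + 2 + (-4)
= 1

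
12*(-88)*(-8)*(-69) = -582912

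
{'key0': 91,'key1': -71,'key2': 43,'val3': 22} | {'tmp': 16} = {'key0': 91, 'key1': -71, 'key2': 43, 'val3': 22, 'tmp': 16}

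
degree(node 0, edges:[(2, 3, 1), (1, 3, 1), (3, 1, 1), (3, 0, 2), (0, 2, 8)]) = 2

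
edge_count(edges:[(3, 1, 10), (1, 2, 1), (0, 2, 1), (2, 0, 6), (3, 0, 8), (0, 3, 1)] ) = 6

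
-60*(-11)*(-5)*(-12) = 39600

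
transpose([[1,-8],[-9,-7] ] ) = [[1, -9], [-8, -7]]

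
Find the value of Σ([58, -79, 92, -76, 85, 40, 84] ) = 58 + (-79) + 92 + (-76) + 85 + 40 + 84
= 204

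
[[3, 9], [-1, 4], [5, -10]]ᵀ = [[3, -1, 5], [9, 4, -10]]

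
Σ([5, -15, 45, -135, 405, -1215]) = -910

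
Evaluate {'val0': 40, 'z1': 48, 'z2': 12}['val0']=40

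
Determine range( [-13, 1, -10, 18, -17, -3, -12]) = 35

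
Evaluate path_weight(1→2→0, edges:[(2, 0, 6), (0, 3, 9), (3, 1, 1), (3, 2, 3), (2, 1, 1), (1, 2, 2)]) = w(1→2)=2 + w(2→0)=6
= 8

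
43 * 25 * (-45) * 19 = -919125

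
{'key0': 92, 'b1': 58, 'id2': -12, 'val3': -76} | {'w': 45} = {'key0': 92, 'b1': 58, 'id2': -12, 'val3': -76, 'w': 45}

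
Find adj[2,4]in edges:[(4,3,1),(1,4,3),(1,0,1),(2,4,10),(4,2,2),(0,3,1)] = 10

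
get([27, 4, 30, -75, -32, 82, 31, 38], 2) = 30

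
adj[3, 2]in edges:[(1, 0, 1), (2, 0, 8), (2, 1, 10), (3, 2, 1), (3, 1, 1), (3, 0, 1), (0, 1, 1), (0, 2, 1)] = 1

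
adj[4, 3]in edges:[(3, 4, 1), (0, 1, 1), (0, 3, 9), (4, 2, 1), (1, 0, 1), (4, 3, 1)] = 1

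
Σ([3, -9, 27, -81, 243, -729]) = -546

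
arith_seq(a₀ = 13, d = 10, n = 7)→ [13, 23, 33, 43, 53, 63, 73]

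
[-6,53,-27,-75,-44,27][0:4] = [-6, 53, -27, -75]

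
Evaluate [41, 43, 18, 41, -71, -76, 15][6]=15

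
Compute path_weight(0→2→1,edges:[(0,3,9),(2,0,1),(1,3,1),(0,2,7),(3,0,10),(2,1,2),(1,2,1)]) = 9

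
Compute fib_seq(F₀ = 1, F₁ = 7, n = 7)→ F_2 = F_1 + F_0 = 8
F_3 = F_2 + F_1 = 15
F_4 = F_3 + F_2 = 23
...
= [1, 7, 8, 15, 23, 38, 61]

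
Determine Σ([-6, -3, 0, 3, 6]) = 0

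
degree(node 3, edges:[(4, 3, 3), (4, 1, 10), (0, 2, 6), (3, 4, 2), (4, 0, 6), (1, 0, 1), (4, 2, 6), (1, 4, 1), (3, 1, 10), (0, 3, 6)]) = 4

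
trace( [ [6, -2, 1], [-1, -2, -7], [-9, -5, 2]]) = 6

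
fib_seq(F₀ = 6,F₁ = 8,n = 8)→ [6, 8, 14, 22, 36, 58, 94, 152]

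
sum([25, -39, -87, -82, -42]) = 25 + (-39) + (-87) + (-82) + (-42)
= -225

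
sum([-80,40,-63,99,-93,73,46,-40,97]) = (-80) + 40 + (-63) + 99 + (-93) + 73 + 46 + (-40) + 97
= 79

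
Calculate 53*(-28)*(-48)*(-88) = -6268416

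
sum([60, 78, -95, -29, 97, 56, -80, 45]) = 60 + 78 + (-95) + (-29) + 97 + 56 + (-80) + 45
= 132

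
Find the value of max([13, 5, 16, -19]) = 16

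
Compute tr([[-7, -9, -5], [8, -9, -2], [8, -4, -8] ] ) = diagonal: (-7) + (-9) + (-8)
= -24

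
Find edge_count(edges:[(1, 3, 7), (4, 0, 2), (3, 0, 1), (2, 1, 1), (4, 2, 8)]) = 5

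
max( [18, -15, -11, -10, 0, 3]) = 18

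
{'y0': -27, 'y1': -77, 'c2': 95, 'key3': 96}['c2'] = 95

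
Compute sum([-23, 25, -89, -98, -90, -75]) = -350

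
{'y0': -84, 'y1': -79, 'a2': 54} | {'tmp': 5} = {'y0': -84, 'y1': -79, 'a2': 54, 'tmp': 5}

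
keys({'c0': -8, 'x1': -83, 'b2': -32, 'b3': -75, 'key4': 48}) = ['c0', 'x1', 'b2', 'b3', 'key4']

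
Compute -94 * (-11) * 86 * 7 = 622468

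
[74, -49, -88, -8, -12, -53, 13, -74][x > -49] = [74, -8, -12, 13]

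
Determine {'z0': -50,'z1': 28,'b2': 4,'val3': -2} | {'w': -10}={'z0': -50, 'z1': 28, 'b2': 4, 'val3': -2, 'w': -10}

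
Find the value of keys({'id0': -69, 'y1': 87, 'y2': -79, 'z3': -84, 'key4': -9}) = ['id0', 'y1', 'y2', 'z3', 'key4']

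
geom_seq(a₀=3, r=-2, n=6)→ [3, -6, 12, -24, 48, -96]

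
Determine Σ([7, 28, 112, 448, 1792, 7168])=7 + 28 + 112 + 448 + 1792 + 7168
= 9555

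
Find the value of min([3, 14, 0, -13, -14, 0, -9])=-14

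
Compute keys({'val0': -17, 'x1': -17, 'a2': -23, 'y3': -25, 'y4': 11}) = ['val0', 'x1', 'a2', 'y3', 'y4']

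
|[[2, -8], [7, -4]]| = 48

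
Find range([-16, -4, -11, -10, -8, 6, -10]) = 22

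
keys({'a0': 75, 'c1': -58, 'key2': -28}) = ['a0', 'c1', 'key2']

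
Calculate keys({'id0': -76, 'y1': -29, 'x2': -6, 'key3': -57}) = ['id0', 'y1', 'x2', 'key3']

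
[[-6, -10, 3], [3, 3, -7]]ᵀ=[[-6, 3], [-10, 3], [3, -7]]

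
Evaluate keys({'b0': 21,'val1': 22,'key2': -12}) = ['b0', 'val1', 'key2']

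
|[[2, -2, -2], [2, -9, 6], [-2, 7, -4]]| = (1)*(2)*det([[-9, 6], [7, -4]]) + (-1)*(-2)*det([[2, 6], [-2, -4]]) + (1)*(-2)*det([[2, -9], [-2, 7]])
= -12 + 8 + 8
= 4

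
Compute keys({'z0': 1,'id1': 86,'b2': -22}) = ['z0', 'id1', 'b2']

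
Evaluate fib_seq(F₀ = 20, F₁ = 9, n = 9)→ [20, 9, 29, 38, 67, 105, 172, 277, 449]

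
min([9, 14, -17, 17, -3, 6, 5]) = -17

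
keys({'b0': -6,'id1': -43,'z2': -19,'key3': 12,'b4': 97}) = ['b0', 'id1', 'z2', 'key3', 'b4']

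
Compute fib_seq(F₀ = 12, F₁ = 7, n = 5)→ [12, 7, 19, 26, 45]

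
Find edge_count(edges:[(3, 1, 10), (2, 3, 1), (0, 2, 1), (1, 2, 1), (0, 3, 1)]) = 5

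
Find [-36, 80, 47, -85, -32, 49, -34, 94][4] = -32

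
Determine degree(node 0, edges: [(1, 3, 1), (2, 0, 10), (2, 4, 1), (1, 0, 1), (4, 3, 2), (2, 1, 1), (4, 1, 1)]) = incident: (2,0), (1,0)
= 2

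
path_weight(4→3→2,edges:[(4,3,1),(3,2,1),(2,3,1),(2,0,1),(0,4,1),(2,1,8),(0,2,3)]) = 2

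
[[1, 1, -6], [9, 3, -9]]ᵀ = [[1, 9], [1, 3], [-6, -9]]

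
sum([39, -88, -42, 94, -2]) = 39 + (-88) + (-42) + 94 + (-2)
= 1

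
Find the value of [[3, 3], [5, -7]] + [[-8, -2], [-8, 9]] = [[-5, 1], [-3, 2]]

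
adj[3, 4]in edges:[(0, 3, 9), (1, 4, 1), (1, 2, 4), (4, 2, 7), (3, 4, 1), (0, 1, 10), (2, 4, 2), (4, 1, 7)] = 1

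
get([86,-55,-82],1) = -55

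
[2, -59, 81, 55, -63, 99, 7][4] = -63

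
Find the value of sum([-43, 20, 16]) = (-43) + 20 + 16
= -7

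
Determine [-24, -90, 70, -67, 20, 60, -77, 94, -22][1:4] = [-90, 70, -67]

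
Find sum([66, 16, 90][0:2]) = slice → [66, 16]
66 + 16
= 82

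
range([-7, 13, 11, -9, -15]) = 28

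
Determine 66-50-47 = -31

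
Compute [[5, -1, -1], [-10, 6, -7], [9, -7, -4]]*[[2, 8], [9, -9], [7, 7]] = C[0][0] = (5)*(2) + (-1)*(9) + (-1)*(7) = -6
C[0][1] = (5)*(8) + (-1)*(-9) + (-1)*(7) = 42
C[1][0] = (-10)*(2) + (6)*(9) + (-7)*(7) = -15
C[1][1] = (-10)*(8) + (6)*(-9) + (-7)*(7) = -183
C[2][0] = (9)*(2) + (-7)*(9) + (-4)*(7) = -73
C[2][1] = (9)*(8) + (-7)*(-9) + (-4)*(7) = 107
= [[-6, 42], [-15, -183], [-73, 107]]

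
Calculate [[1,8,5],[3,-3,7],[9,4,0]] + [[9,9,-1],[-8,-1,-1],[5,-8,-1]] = [[10, 17, 4], [-5, -4, 6], [14, -4, -1]]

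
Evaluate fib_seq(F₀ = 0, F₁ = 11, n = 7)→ [0, 11, 11, 22, 33, 55, 88]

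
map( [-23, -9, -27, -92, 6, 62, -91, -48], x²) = [529, 81, 729, 8464, 36, 3844, 8281, 2304]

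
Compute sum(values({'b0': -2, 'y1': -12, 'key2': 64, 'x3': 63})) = 113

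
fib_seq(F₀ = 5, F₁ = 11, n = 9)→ [5, 11, 16, 27, 43, 70, 113, 183, 296]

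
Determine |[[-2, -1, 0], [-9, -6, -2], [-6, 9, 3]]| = -39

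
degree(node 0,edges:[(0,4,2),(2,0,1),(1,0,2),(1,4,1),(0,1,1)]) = 4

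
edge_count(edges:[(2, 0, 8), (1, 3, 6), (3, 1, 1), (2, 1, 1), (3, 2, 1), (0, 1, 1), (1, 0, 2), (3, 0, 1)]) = 8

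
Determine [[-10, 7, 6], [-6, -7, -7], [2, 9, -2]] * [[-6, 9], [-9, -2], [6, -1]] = C[0][0] = (-10)*(-6) + (7)*(-9) + (6)*(6) = 33
C[0][1] = (-10)*(9) + (7)*(-2) + (6)*(-1) = -110
C[1][0] = (-6)*(-6) + (-7)*(-9) + (-7)*(6) = 57
C[1][1] = (-6)*(9) + (-7)*(-2) + (-7)*(-1) = -33
C[2][0] = (2)*(-6) + (9)*(-9) + (-2)*(6) = -105
C[2][1] = (2)*(9) + (9)*(-2) + (-2)*(-1) = 2
= [[33, -110], [57, -33], [-105, 2]]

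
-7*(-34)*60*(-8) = -114240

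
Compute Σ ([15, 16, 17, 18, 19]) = 85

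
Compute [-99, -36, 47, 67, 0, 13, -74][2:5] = [47, 67, 0]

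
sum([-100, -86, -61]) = (-100) + (-86) + (-61)
= -247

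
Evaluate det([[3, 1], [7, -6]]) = -25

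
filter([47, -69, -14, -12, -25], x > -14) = keep x where x > -14: 47✓, -69✗, -14✗, -12✓, -25✗
= [47, -12]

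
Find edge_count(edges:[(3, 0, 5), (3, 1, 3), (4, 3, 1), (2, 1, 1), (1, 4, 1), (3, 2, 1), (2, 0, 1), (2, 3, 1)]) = 8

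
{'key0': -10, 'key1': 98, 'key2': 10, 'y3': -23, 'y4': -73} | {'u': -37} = {'key0': -10, 'key1': 98, 'key2': 10, 'y3': -23, 'y4': -73, 'u': -37}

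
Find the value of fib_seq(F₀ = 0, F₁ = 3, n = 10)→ F_2 = F_1 + F_0 = 3
F_3 = F_2 + F_1 = 6
F_4 = F_3 + F_2 = 9
...
= [0, 3, 3, 6, 9, 15, 24, 39, 63, 102]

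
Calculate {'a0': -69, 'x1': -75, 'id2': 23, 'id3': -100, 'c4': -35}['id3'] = -100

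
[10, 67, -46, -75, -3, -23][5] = -23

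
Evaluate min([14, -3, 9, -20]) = -20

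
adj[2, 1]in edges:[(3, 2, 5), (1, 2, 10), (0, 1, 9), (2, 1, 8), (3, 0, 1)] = 8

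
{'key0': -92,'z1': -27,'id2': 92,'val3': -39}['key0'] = -92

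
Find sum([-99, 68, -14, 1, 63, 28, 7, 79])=(-99) + 68 + (-14) + 1 + 63 + 28 + 7 + 79
= 133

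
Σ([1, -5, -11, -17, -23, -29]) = 1 + (-5) + (-11) + (-17) + (-23) + (-29)
= -84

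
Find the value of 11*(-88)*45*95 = -4138200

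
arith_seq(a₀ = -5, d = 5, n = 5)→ a_0 = -5 + 0*5 = -5
a_1 = -5 + 1*5 = 0
a_2 = -5 + 2*5 = 5
...
= [-5, 0, 5, 10, 15]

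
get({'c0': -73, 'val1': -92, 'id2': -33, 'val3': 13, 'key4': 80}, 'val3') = 13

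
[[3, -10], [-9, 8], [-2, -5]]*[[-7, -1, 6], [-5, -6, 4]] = [[29, 57, -22], [23, -39, -22], [39, 32, -32]]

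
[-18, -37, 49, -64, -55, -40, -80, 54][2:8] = [49, -64, -55, -40, -80, 54]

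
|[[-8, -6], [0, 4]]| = (-8)*(4) - (-6)*(0)
= -32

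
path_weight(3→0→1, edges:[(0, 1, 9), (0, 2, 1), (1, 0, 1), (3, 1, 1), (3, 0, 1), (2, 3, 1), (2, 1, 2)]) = w(3→0)=1 + w(0→1)=9
= 10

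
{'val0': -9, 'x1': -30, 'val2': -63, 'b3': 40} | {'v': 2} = {'val0': -9, 'x1': -30, 'val2': -63, 'b3': 40, 'v': 2}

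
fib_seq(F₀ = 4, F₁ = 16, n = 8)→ [4, 16, 20, 36, 56, 92, 148, 240]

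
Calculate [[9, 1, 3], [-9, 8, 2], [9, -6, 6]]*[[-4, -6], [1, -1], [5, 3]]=C[0][0] = (9)*(-4) + (1)*(1) + (3)*(5) = -20
C[0][1] = (9)*(-6) + (1)*(-1) + (3)*(3) = -46
C[1][0] = (-9)*(-4) + (8)*(1) + (2)*(5) = 54
C[1][1] = (-9)*(-6) + (8)*(-1) + (2)*(3) = 52
C[2][0] = (9)*(-4) + (-6)*(1) + (6)*(5) = -12
C[2][1] = (9)*(-6) + (-6)*(-1) + (6)*(3) = -30
= [[-20, -46], [54, 52], [-12, -30]]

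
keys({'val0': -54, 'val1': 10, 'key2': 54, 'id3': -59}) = ['val0', 'val1', 'key2', 'id3']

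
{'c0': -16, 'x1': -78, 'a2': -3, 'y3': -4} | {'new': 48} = {'c0': -16, 'x1': -78, 'a2': -3, 'y3': -4, 'new': 48}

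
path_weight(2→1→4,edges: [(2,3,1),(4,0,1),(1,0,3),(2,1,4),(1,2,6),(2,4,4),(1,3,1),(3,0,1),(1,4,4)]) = w(2→1)=4 + w(1→4)=4
= 8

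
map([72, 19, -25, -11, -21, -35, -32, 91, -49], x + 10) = 72+10=82, 19+10=29, -25+10=-15, -11+10=-1, -21+10=-11, -35+10=-25, -32+10=-22, 91+10=101, -49+10=-39
= [82, 29, -15, -1, -11, -25, -22, 101, -39]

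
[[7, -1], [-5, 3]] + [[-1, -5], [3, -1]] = [[6, -6], [-2, 2]]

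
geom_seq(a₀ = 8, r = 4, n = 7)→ a_0 = 8*4^0 = 8
a_1 = 8*4^1 = 32
a_2 = 8*4^2 = 128
...
= [8, 32, 128, 512, 2048, 8192, 32768]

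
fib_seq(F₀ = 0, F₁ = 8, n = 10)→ F_2 = F_1 + F_0 = 8
F_3 = F_2 + F_1 = 16
F_4 = F_3 + F_2 = 24
...
= [0, 8, 8, 16, 24, 40, 64, 104, 168, 272]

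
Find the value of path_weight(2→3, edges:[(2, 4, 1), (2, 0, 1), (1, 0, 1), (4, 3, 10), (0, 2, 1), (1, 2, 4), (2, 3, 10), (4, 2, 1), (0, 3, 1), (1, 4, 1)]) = w(2→3)=10
= 10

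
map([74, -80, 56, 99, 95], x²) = (74)²=5476, (-80)²=6400, (56)²=3136, (99)²=9801, (95)²=9025
= [5476, 6400, 3136, 9801, 9025]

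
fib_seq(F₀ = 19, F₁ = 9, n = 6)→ F_2 = F_1 + F_0 = 28
F_3 = F_2 + F_1 = 37
F_4 = F_3 + F_2 = 65
...
= [19, 9, 28, 37, 65, 102]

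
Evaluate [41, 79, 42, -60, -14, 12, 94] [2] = 42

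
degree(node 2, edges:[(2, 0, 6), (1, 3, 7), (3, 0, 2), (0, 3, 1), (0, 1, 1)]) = 1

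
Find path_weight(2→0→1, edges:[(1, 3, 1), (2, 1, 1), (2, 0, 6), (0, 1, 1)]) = w(2→0)=6 + w(0→1)=1
= 7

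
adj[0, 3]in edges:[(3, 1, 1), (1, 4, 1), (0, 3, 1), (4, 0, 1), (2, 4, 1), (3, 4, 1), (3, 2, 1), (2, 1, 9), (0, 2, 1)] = 1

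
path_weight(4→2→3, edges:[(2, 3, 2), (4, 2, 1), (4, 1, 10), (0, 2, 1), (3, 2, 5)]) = 3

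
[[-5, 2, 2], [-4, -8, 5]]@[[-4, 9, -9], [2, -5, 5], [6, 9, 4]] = [[36, -37, 63], [30, 49, 16]]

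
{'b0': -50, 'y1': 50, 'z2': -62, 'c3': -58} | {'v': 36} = {'b0': -50, 'y1': 50, 'z2': -62, 'c3': -58, 'v': 36}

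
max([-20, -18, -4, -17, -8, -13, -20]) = -4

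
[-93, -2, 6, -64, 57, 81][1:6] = [-2, 6, -64, 57, 81]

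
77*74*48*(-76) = -20786304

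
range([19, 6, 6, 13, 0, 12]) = 19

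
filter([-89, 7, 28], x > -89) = keep x where x > -89: -89✗, 7✓, 28✓
= [7, 28]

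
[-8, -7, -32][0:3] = [-8, -7, -32]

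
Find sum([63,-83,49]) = 63 + (-83) + 49
= 29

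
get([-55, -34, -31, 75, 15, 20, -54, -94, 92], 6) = -54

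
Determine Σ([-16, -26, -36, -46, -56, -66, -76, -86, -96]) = -504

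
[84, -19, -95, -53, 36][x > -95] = keep x where x > -95: 84✓, -19✓, -95✗, -53✓, 36✓
= [84, -19, -53, 36]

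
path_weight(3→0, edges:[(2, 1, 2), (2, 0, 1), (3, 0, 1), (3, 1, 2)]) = w(3→0)=1
= 1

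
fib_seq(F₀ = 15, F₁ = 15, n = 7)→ F_2 = F_1 + F_0 = 30
F_3 = F_2 + F_1 = 45
F_4 = F_3 + F_2 = 75
...
= [15, 15, 30, 45, 75, 120, 195]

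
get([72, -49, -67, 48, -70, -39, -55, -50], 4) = -70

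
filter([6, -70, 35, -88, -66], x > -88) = keep x where x > -88: 6✓, -70✓, 35✓, -88✗, -66✓
= [6, -70, 35, -66]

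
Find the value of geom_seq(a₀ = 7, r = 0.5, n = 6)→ [7.0, 3.5, 1.75, 0.875, 0.4375, 0.21875]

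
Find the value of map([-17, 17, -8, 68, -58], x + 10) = [-7, 27, 2, 78, -48]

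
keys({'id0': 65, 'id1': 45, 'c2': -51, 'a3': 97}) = ['id0', 'id1', 'c2', 'a3']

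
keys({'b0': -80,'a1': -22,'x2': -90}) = ['b0', 'a1', 'x2']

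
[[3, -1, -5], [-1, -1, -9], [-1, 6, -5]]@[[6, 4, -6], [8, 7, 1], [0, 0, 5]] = [[10, 5, -44], [-14, -11, -40], [42, 38, -13]]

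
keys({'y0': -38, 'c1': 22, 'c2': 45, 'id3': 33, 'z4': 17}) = ['y0', 'c1', 'c2', 'id3', 'z4']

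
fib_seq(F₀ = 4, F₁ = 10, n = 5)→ F_2 = F_1 + F_0 = 14
F_3 = F_2 + F_1 = 24
F_4 = F_3 + F_2 = 38
= [4, 10, 14, 24, 38]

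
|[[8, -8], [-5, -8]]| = (8)*(-8) - (-8)*(-5)
= -104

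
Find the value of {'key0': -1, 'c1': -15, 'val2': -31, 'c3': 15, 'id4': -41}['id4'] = -41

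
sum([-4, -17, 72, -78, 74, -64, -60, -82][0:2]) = slice → [-4, -17]
(-4) + (-17)
= -21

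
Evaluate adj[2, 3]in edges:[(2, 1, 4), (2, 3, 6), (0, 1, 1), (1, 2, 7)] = 6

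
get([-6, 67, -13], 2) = -13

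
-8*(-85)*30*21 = 428400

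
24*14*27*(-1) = -9072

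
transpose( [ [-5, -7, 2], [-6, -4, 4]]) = [[-5, -6], [-7, -4], [2, 4]]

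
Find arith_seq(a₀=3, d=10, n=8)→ a_0 = 3 + 0*10 = 3
a_1 = 3 + 1*10 = 13
a_2 = 3 + 2*10 = 23
...
= [3, 13, 23, 33, 43, 53, 63, 73]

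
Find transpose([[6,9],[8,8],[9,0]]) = [[6, 8, 9], [9, 8, 0]]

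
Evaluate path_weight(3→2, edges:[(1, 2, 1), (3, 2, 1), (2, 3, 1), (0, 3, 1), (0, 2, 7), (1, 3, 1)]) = w(3→2)=1
= 1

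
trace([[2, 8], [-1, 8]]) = diagonal: 2 + 8
= 10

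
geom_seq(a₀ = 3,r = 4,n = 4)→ [3, 12, 48, 192]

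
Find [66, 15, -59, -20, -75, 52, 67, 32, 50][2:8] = [-59, -20, -75, 52, 67, 32]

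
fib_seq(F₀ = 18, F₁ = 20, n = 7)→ F_2 = F_1 + F_0 = 38
F_3 = F_2 + F_1 = 58
F_4 = F_3 + F_2 = 96
...
= [18, 20, 38, 58, 96, 154, 250]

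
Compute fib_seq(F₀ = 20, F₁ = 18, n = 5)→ [20, 18, 38, 56, 94]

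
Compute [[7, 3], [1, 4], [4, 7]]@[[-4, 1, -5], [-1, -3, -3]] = [[-31, -2, -44], [-8, -11, -17], [-23, -17, -41]]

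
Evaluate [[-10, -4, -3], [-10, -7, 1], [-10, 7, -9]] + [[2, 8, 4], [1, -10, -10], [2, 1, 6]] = [[-8, 4, 1], [-9, -17, -9], [-8, 8, -3]]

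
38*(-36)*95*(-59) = 7667640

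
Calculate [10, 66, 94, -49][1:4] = [66, 94, -49]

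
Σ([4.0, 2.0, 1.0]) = 4.0 + 2.0 + 1.0
= 7.0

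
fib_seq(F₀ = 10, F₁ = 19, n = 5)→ F_2 = F_1 + F_0 = 29
F_3 = F_2 + F_1 = 48
F_4 = F_3 + F_2 = 77
= [10, 19, 29, 48, 77]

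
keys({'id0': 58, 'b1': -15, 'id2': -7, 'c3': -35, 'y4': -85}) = ['id0', 'b1', 'id2', 'c3', 'y4']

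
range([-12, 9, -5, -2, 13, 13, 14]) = 26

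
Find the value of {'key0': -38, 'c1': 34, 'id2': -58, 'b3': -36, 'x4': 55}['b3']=-36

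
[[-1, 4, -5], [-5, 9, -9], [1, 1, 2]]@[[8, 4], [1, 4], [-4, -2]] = [[16, 22], [5, 34], [1, 4]]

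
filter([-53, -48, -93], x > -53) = keep x where x > -53: -53✗, -48✓, -93✗
= [-48]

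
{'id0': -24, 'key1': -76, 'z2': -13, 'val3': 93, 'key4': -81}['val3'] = 93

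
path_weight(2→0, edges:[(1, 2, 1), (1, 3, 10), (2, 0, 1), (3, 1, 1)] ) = w(2→0)=1
= 1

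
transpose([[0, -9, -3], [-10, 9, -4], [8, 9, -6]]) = [[0, -10, 8], [-9, 9, 9], [-3, -4, -6]]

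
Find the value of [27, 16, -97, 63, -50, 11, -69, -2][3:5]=[63, -50]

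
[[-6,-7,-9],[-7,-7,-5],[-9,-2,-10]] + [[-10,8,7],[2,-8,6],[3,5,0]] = [[-16, 1, -2], [-5, -15, 1], [-6, 3, -10]]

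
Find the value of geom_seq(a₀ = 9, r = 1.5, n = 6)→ a_0 = 9*1.5^0 = 9.0
a_1 = 9*1.5^1 = 13.5
a_2 = 9*1.5^2 = 20.25
...
= [9.0, 13.5, 20.25, 30.375, 45.5625, 68.34375]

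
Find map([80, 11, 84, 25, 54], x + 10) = 80+10=90, 11+10=21, 84+10=94, 25+10=35, 54+10=64
= [90, 21, 94, 35, 64]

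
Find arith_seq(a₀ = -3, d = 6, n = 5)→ a_0 = -3 + 0*6 = -3
a_1 = -3 + 1*6 = 3
a_2 = -3 + 2*6 = 9
...
= [-3, 3, 9, 15, 21]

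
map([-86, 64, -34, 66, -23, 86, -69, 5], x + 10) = -86+10=-76, 64+10=74, -34+10=-24, 66+10=76, -23+10=-13, 86+10=96, -69+10=-59, 5+10=15
= [-76, 74, -24, 76, -13, 96, -59, 15]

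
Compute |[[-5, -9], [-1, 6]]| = (-5)*(6) - (-9)*(-1)
= -39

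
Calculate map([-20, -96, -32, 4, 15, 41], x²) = [400, 9216, 1024, 16, 225, 1681]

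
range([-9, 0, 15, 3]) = 24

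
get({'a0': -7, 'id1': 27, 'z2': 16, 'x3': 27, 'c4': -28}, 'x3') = 27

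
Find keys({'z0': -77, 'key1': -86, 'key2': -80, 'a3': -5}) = ['z0', 'key1', 'key2', 'a3']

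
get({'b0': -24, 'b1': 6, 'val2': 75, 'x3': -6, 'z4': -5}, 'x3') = -6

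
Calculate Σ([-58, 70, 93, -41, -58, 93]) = (-58) + 70 + 93 + (-41) + (-58) + 93
= 99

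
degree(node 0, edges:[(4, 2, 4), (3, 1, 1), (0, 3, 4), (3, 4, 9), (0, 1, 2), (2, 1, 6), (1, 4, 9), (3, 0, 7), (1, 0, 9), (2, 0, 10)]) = incident: (0,3), (0,1), (3,0), (1,0), (2,0)
= 5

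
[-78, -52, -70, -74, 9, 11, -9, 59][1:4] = [-52, -70, -74]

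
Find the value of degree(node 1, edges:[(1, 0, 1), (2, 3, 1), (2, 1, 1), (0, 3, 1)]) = 2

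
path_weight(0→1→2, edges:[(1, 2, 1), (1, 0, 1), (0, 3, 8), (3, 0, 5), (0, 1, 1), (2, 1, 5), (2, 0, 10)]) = w(0→1)=1 + w(1→2)=1
= 2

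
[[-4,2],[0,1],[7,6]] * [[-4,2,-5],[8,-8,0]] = C[0][0] = (-4)*(-4) + (2)*(8) = 32
C[0][1] = (-4)*(2) + (2)*(-8) = -24
C[0][2] = (-4)*(-5) + (2)*(0) = 20
C[1][0] = (0)*(-4) + (1)*(8) = 8
C[1][1] = (0)*(2) + (1)*(-8) = -8
C[1][2] = (0)*(-5) + (1)*(0) = 0
... (3 more cells)
= [[32, -24, 20], [8, -8, 0], [20, -34, -35]]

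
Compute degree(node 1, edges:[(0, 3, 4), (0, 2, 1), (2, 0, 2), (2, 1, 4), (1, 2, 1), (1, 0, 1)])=incident: (2,1), (1,2), (1,0)
= 3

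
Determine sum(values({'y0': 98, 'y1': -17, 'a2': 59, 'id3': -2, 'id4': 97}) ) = 235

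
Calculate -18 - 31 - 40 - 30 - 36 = -155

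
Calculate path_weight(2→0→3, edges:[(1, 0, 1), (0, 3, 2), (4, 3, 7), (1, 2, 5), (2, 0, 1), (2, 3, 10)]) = 3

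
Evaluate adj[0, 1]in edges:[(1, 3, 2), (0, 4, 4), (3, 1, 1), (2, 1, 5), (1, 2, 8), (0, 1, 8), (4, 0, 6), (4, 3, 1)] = 8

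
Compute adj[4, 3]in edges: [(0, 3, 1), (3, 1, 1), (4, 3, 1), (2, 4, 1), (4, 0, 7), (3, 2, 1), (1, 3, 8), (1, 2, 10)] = 1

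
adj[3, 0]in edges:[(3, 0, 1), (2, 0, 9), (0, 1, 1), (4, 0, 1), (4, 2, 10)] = 1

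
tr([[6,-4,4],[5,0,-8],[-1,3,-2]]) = diagonal: 6 + 0 + (-2)
= 4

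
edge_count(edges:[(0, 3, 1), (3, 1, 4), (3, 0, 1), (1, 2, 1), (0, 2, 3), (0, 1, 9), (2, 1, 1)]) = 7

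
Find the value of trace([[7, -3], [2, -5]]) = 2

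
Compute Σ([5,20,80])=5 + 20 + 80
= 105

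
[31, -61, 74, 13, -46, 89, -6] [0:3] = [31, -61, 74]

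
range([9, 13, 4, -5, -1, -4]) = 18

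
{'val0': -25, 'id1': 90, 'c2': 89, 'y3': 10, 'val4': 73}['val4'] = 73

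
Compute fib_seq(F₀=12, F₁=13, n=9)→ F_2 = F_1 + F_0 = 25
F_3 = F_2 + F_1 = 38
F_4 = F_3 + F_2 = 63
...
= [12, 13, 25, 38, 63, 101, 164, 265, 429]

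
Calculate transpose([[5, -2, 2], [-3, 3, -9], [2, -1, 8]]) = [[5, -3, 2], [-2, 3, -1], [2, -9, 8]]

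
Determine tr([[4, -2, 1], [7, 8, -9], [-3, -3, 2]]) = diagonal: 4 + 8 + 2
= 14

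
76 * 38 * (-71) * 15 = -3075720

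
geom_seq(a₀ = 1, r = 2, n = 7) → [1, 2, 4, 8, 16, 32, 64]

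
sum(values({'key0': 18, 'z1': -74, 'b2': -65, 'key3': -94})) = -215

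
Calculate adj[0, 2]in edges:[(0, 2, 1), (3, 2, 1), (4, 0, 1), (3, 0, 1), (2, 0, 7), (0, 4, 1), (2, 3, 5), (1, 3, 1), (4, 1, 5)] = 1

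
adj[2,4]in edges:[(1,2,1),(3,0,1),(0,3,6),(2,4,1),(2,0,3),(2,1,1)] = 1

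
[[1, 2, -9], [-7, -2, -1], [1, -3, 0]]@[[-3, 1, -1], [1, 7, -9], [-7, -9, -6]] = [[62, 96, 35], [26, -12, 31], [-6, -20, 26]]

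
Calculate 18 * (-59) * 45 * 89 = -4253310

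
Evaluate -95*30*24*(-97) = 6634800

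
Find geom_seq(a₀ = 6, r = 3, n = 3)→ a_0 = 6*3^0 = 6
a_1 = 6*3^1 = 18
a_2 = 6*3^2 = 54
= [6, 18, 54]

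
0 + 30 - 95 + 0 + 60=-5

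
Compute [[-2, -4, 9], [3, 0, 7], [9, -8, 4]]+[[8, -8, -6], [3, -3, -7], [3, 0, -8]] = [[6, -12, 3], [6, -3, 0], [12, -8, -4]]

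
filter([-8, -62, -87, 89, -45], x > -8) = [89]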